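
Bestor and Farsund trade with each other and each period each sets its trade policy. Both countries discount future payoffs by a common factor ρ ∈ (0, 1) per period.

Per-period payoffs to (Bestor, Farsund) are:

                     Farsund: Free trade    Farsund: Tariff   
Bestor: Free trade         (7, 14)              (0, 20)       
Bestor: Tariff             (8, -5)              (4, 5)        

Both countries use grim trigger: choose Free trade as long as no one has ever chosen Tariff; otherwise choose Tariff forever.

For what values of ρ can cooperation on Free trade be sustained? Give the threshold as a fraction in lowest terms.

Bestor's threshold: (8−7)/(8−4) = 1/4.
Farsund's threshold: (20−14)/(20−5) = 2/5.
1/4 < 2/5, so Farsund binds and ρ* = 2/5.

2/5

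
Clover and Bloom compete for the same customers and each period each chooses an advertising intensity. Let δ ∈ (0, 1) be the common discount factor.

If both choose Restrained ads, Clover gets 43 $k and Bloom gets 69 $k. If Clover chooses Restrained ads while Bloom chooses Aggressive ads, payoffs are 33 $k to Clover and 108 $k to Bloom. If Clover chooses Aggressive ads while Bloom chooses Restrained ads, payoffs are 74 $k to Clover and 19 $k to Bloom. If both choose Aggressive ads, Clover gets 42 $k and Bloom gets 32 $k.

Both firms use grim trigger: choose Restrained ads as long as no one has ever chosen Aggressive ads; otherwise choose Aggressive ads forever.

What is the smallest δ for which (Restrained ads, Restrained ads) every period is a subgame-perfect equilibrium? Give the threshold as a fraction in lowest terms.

31/32

For Clover: deviation gain 74−43 = 31, per-period punishment loss 43−42 = 1. IC gives δ ≥ 31/32.
For Bloom: gain 39, loss 37 per period, so δ ≥ 39/76.
The tighter constraint is Clover's, so cooperation needs δ ≥ 31/32.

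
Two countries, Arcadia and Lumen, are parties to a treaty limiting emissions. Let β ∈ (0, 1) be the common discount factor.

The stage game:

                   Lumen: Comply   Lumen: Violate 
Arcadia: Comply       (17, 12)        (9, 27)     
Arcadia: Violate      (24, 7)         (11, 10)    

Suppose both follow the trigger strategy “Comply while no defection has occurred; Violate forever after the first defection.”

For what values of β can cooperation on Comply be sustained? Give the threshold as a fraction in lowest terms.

15/17

Arcadia's threshold: (24−17)/(24−11) = 7/13.
Lumen's threshold: (27−12)/(27−10) = 15/17.
7/13 < 15/17, so Lumen binds and β* = 15/17.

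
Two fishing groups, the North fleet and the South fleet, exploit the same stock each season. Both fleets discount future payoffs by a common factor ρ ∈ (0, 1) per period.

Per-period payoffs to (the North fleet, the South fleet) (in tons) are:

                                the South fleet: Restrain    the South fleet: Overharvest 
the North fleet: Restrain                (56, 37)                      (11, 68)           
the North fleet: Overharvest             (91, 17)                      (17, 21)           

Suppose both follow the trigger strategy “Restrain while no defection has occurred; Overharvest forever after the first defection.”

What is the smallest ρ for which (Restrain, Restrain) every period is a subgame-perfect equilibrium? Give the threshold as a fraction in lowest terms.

the North fleet: cooperation gives 56 each period; deviation gives 91 once then 17 forever.
  56/(1−ρ) ≥ 91 + 17ρ/(1−ρ) ⇒ ρ ≥ 35/74.
the South fleet: cooperation gives 37 each period; deviation gives 68 once then 21 forever.
  ρ ≥ 31/47.
Both must hold, so the binding constraint is the South fleet's: ρ ≥ 31/47.

31/47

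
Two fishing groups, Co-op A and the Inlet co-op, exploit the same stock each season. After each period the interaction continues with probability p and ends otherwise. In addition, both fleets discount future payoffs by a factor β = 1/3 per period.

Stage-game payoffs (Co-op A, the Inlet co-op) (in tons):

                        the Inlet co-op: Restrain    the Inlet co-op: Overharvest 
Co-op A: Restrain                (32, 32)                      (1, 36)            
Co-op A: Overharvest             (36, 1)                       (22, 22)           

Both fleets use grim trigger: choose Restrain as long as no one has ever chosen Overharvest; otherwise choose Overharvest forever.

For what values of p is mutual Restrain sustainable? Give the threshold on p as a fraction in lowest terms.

Expected continuation weight on next period's payoff is β·p = 1/3·p, which plays the role of the discount factor.
Cooperation requires 1/3·p ≥ (36−32)/(36−22) = 2/7, hence p ≥ 6/7.

6/7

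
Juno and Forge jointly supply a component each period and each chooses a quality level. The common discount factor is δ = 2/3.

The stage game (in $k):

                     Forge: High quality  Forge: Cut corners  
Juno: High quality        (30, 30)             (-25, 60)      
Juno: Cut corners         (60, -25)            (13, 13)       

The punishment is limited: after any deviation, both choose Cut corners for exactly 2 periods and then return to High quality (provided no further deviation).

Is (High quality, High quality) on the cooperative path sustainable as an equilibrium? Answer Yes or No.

A one-shot deviation gives 60 now, then 13 for 2 periods, then back to 30.
Gain from deviating: (60−30) today; loss: (30−13) in each of the next 2 periods.
No-deviation condition: (30−13)(δ+…+δ^2) ≥ 60−30, i.e. δ+…+δ^2 ≥ 30/17.
At δ = 2/3: δ+…+δ^2 = 1.1111 < 1.7647.
So cooperation is not sustainable.

No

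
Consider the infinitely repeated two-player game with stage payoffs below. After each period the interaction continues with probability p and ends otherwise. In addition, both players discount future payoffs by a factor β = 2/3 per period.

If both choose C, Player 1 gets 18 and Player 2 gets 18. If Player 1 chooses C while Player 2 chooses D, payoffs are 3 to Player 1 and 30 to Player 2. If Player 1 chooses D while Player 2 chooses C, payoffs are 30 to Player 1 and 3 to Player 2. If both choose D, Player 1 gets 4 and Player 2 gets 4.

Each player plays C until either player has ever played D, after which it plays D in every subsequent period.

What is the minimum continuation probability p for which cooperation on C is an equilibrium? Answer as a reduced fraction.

9/13

With continuation probability p and discount β, the effective per-period discount factor is βp.
Grim-trigger IC: βp ≥ (30−18)/(30−4) = 6/13.
So p ≥ (6/13)/(2/3) = 9/13.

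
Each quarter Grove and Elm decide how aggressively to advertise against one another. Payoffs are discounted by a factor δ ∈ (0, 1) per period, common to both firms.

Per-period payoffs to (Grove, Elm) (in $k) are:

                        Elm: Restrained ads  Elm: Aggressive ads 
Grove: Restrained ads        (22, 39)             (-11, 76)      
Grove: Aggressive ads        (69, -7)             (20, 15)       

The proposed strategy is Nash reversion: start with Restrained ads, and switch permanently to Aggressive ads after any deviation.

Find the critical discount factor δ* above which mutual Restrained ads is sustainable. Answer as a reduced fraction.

47/49

Grove: cooperation gives 22 each period; deviation gives 69 once then 20 forever.
  22/(1−δ) ≥ 69 + 20δ/(1−δ) ⇒ δ ≥ 47/49.
Elm: cooperation gives 39 each period; deviation gives 76 once then 15 forever.
  δ ≥ 37/61.
Both must hold, so the binding constraint is Grove's: δ ≥ 47/49.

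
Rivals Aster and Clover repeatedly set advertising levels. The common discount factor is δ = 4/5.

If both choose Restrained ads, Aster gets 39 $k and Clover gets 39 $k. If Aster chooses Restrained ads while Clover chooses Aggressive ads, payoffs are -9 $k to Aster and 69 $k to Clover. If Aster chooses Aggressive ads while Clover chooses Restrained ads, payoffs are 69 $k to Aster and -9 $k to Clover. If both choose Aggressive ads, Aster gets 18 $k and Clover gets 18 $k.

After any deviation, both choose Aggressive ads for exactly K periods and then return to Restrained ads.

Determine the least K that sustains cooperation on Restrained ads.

2

Need Σ_{k=1}^{K} δ^k ≥ (69−39)/(39−18) = 1.4286 at δ = 4/5.
At K = 1 the sum is 0.8000 < 1.4286; at K = 2 it is 1.4400 ≥ 1.4286.
So the minimum punishment length is K = 2.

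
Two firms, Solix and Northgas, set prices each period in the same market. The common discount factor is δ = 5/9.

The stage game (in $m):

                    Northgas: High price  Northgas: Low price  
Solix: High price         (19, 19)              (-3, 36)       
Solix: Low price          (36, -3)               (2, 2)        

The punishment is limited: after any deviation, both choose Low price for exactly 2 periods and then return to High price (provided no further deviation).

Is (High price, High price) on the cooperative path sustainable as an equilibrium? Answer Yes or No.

A one-shot deviation gives 36 now, then 2 for 2 periods, then back to 19.
Gain from deviating: (36−19) today; loss: (19−2) in each of the next 2 periods.
No-deviation condition: (19−2)(δ+…+δ^2) ≥ 36−19, i.e. δ+…+δ^2 ≥ 1.
At δ = 5/9: δ+…+δ^2 = 0.8642 < 1.0000.
So cooperation is not sustainable.

No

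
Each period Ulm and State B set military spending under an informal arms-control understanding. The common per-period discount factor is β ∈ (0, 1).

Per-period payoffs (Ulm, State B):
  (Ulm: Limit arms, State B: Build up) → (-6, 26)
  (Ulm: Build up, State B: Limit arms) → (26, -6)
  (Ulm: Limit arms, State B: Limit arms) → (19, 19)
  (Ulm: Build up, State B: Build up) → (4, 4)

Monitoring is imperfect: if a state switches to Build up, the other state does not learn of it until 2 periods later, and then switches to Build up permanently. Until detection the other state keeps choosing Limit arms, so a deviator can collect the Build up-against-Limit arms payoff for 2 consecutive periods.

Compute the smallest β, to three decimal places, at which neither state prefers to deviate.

Deviating for the 2 undetected periods gains 26−19 = 7 per period over cooperation, then loses 19−4 = 15 per period forever once punishment starts.
Gain: 7(1 + β + … + β^1); loss: 15·β^2/(1−β).
No profitable deviation ⇔ 7(1−β^2) ≤ 15·β^2, i.e. β^2 ≥ 7/(7+15) = 7/22.
Hence β ≥ (7/22)^(1/2) ≈ 0.564.

0.564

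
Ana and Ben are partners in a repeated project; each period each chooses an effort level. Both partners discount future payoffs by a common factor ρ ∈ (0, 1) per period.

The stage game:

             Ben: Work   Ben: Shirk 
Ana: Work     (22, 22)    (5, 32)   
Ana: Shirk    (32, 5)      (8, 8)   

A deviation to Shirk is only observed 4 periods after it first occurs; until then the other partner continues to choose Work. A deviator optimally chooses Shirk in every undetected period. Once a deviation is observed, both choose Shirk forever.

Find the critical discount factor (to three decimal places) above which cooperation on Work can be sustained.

0.803

Deviating for the 4 undetected periods gains 32−22 = 10 per period over cooperation, then loses 22−8 = 14 per period forever once punishment starts.
Gain: 10(1 + ρ + … + ρ^3); loss: 14·ρ^4/(1−ρ).
No profitable deviation ⇔ 10(1−ρ^4) ≤ 14·ρ^4, i.e. ρ^4 ≥ 10/(10+14) = 5/12.
Hence ρ ≥ (5/12)^(1/4) ≈ 0.803.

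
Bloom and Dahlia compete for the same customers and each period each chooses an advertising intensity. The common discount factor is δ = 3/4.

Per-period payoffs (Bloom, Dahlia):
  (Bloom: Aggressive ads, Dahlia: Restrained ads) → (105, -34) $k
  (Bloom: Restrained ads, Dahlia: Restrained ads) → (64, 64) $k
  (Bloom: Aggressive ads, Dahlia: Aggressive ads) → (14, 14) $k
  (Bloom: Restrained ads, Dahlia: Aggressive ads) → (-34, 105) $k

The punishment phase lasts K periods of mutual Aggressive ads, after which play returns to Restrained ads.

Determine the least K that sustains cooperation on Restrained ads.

2

Need Σ_{k=1}^{K} δ^k ≥ (105−64)/(64−14) = 0.8200 at δ = 3/4.
At K = 1 the sum is 0.7500 < 0.8200; at K = 2 it is 1.3125 ≥ 0.8200.
So the minimum punishment length is K = 2.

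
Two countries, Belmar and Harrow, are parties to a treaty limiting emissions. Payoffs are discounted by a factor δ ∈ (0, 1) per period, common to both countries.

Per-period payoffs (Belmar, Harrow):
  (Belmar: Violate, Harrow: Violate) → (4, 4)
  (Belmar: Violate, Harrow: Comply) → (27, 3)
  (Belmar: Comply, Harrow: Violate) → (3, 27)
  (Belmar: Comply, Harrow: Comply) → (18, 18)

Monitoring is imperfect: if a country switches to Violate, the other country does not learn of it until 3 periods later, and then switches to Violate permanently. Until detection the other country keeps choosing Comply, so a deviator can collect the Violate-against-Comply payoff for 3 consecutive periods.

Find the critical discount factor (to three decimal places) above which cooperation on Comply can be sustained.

Deviating for the 3 undetected periods gains 27−18 = 9 per period over cooperation, then loses 18−4 = 14 per period forever once punishment starts.
Gain: 9(1 + δ + … + δ^2); loss: 14·δ^3/(1−δ).
No profitable deviation ⇔ 9(1−δ^3) ≤ 14·δ^3, i.e. δ^3 ≥ 9/(9+14) = 9/23.
Hence δ ≥ (9/23)^(1/3) ≈ 0.731.

0.731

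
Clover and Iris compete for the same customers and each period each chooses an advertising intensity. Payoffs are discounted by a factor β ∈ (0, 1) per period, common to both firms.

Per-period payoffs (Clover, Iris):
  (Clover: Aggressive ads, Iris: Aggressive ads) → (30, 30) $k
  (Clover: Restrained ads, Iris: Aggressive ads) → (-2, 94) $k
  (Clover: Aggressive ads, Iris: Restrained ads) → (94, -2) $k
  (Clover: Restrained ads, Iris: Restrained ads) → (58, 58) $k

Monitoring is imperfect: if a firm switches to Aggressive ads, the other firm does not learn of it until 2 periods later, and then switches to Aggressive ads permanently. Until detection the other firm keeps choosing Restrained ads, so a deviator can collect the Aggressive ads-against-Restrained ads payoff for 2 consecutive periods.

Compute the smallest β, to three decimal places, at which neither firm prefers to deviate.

0.750

The best deviation is to choose Aggressive ads for all 2 undetected periods, earning 94 each, then 30 forever once detected.
Deviation value: 94(1−β^2)/(1−β) + 30β^2/(1−β); cooperation value: 58/(1−β).
IC: 58 ≥ 94(1−β^2) + 30β^2 = 94 − 64β^2.
So β^2 ≥ 36/64 = 9/16, giving β ≥ (9/16)^(1/2) ≈ 0.750.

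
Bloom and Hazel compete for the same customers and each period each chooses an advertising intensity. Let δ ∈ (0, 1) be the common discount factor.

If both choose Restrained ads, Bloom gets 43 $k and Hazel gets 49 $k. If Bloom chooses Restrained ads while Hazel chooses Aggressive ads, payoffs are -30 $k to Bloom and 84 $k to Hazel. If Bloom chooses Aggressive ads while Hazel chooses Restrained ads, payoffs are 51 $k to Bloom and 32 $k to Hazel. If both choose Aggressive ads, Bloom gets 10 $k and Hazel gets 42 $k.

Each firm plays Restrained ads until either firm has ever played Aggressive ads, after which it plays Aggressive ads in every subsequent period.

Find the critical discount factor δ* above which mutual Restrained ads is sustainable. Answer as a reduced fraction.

5/6

For Bloom: deviation gain 51−43 = 8, per-period punishment loss 43−10 = 33. IC gives δ ≥ 8/41.
For Hazel: gain 35, loss 7 per period, so δ ≥ 35/42 = 5/6.
The tighter constraint is Hazel's, so cooperation needs δ ≥ 5/6.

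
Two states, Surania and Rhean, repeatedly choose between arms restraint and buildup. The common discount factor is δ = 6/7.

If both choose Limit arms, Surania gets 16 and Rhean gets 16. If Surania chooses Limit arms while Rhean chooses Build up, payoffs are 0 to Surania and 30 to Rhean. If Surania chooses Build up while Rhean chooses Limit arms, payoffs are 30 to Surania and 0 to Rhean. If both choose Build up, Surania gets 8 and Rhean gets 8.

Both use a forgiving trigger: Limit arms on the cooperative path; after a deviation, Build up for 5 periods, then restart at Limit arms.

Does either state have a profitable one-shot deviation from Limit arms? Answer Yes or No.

Comparing payoff streams over the 6 periods until play realigns: cooperate → 16(1+δ+…+δ^5); deviate → 30 + 8(δ+…+δ^5).
Cooperation is sustained iff (16−8)(δ+…+δ^5) ≥ 30−16.
δ+…+δ^5 = 6/7·(1−(6/7)^5)/(1−6/7) = 3.2240, and (30−16)/(16−8) = 1.7500.
3.2240 ≥ 1.7500, so cooperation is sustainable.

No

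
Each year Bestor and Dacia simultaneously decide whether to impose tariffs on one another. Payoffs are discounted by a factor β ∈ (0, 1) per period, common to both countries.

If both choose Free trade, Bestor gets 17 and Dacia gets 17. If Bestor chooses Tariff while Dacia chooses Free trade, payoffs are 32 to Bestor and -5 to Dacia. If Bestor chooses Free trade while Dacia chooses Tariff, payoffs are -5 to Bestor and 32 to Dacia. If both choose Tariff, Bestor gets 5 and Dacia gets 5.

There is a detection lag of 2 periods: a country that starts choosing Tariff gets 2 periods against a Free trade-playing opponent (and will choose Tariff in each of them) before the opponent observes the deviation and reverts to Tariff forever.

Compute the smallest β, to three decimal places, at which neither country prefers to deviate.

A deviator earns 32 for 2 periods, then 5 forever; cooperating earns 17 forever. Multiplying the IC by (1−β):
17 ≥ 32(1−β^2) + 5β^2, so 27·β^2 ≥ 15 and β^2 ≥ 5/9.
β ≥ (5/9)^(1/2) ≈ 0.745.

0.745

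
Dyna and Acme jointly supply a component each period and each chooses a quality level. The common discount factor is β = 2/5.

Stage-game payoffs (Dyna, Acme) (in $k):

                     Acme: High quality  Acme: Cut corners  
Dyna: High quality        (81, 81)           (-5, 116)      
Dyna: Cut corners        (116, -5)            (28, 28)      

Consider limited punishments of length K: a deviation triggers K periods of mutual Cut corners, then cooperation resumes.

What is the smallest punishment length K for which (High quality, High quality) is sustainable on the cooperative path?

6

IC: β(1−β^K)/(1−β) ≥ (116−81)/(81−28) = 35/53.
With β = 2/5: need 1 − β^K ≥ 35/53·(1−2/5)/(2/5), i.e. β^K ≤ 0.0094.
Since (2/5)^5 = 0.0102 and (2/5)^6 = 0.0041, the smallest such K is 6.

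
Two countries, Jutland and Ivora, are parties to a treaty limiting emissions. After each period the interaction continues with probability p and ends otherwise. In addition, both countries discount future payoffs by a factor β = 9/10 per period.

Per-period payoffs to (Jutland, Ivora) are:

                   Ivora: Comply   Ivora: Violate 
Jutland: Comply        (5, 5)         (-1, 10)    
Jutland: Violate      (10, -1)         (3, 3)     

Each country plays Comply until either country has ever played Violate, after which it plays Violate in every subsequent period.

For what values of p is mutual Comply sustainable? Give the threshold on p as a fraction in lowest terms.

With continuation probability p and discount β, the effective per-period discount factor is βp.
Grim-trigger IC: βp ≥ (10−5)/(10−3) = 5/7.
So p ≥ (5/7)/(9/10) = 50/63.

50/63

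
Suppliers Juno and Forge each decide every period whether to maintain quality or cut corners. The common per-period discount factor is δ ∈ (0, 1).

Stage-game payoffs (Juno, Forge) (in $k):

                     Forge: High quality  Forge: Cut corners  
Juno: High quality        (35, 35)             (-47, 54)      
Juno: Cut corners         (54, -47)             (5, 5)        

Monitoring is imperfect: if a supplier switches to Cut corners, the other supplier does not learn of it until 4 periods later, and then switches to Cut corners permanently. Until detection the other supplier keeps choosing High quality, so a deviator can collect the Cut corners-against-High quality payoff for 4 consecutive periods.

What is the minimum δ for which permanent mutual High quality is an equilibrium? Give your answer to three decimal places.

0.789

A deviator earns 54 for 4 periods, then 5 forever; cooperating earns 35 forever. Multiplying the IC by (1−δ):
35 ≥ 54(1−δ^4) + 5δ^4, so 49·δ^4 ≥ 19 and δ^4 ≥ 19/49.
δ ≥ (19/49)^(1/4) ≈ 0.789.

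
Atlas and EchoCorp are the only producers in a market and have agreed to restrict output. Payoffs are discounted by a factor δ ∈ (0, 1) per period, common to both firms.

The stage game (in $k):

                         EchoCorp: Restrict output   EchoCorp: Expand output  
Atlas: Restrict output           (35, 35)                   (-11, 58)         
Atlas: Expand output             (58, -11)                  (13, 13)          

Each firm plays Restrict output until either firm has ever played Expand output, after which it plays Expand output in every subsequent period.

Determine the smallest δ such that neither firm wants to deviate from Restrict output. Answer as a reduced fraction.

One-period gain from deviating is 58 − 35 = 23. The loss is 35 − 13 = 22 in every subsequent period, with present value 22·δ/(1−δ).
Deviation is unprofitable when 22·δ/(1−δ) ≥ 23, i.e. δ/(1−δ) ≥ 23/22.
Equivalently δ ≥ 23/(23+22) = 23/45.

23/45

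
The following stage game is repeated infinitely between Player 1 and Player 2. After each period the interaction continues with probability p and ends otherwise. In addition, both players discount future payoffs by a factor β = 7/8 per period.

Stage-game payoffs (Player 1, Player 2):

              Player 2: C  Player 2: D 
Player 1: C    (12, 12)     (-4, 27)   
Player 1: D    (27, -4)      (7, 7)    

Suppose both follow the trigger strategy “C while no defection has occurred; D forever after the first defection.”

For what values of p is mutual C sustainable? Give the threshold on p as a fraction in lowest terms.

With continuation probability p and discount β, the effective per-period discount factor is βp.
Grim-trigger IC: βp ≥ (27−12)/(27−7) = 3/4.
So p ≥ (3/4)/(7/8) = 6/7.

6/7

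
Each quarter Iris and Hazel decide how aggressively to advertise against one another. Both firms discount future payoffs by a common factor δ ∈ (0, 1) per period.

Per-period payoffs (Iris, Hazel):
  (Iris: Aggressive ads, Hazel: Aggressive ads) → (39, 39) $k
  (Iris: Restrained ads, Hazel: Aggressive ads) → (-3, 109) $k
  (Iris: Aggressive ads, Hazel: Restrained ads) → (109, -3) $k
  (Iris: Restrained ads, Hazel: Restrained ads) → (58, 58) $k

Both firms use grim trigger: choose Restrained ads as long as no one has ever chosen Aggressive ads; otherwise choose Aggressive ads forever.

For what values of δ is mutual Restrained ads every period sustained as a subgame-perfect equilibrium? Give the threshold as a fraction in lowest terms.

51/70

58/(1−δ) ≥ 109 + 39δ/(1−δ)
58 ≥ 109 − 70δ
δ ≥ 51/70.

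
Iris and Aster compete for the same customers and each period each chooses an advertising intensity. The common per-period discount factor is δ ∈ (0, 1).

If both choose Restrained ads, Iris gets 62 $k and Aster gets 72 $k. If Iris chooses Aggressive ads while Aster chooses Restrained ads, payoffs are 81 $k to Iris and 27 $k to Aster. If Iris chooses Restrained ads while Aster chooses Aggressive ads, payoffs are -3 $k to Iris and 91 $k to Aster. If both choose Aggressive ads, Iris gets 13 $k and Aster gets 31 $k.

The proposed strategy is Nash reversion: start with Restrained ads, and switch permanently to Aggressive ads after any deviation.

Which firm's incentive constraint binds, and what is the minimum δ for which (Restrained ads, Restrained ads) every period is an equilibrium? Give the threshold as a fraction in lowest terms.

Iris: cooperation gives 62 each period; deviation gives 81 once then 13 forever.
  62/(1−δ) ≥ 81 + 13δ/(1−δ) ⇒ δ ≥ 19/68.
Aster: cooperation gives 72 each period; deviation gives 91 once then 31 forever.
  δ ≥ 19/60.
Both must hold, so the binding constraint is Aster's: δ ≥ 19/60.

Aster; δ ≥ 19/60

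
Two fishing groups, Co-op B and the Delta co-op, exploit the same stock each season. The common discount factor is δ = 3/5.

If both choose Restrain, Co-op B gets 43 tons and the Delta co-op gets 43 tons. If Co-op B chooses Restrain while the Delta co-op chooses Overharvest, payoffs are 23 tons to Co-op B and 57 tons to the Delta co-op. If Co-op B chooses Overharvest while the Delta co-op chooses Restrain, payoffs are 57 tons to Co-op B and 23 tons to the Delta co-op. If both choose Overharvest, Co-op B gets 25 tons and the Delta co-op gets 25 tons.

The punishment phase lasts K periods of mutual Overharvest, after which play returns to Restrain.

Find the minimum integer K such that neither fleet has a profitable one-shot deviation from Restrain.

IC: δ(1−δ^K)/(1−δ) ≥ (57−43)/(43−25) = 7/9.
With δ = 3/5: need 1 − δ^K ≥ 7/9·(1−3/5)/(3/5), i.e. δ^K ≤ 0.4815.
Since (3/5)^1 = 0.6000 and (3/5)^2 = 0.3600, the smallest such K is 2.

2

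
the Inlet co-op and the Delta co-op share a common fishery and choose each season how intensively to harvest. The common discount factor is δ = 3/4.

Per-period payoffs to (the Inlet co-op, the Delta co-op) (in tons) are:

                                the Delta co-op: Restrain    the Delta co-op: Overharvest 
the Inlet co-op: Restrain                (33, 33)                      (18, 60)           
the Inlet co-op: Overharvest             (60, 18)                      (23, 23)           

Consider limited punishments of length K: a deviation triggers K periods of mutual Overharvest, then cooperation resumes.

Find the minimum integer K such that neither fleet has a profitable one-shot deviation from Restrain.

IC: δ(1−δ^K)/(1−δ) ≥ (60−33)/(33−23) = 27/10.
With δ = 3/4: need 1 − δ^K ≥ 27/10·(1−3/4)/(3/4), i.e. δ^K ≤ 0.1000.
Since (3/4)^8 = 0.1001 and (3/4)^9 = 0.0751, the smallest such K is 9.

9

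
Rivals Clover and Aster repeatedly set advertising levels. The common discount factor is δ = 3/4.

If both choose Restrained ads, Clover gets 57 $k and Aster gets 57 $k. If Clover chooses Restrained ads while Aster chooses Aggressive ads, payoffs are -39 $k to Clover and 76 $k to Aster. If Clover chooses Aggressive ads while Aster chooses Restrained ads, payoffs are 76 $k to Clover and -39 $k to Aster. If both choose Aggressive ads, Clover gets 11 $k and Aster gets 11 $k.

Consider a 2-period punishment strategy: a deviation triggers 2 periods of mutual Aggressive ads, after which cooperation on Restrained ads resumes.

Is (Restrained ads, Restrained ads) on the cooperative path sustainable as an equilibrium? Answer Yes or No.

Yes

IC: δ+…+δ^2 ≥ (76−57)/(57−11) = 19/46.
At δ = 3/4: partial sum = 1.3125 ≥ 0.4130. Cooperation sustainable.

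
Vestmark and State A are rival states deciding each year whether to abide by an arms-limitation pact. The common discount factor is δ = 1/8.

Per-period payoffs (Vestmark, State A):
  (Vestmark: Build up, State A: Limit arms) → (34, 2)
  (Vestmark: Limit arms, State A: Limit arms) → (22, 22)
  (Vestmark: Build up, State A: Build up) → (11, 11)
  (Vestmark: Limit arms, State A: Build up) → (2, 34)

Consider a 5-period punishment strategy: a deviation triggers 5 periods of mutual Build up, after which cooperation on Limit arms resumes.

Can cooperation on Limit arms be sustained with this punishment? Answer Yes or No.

No

Comparing payoff streams over the 6 periods until play realigns: cooperate → 22(1+δ+…+δ^5); deviate → 34 + 11(δ+…+δ^5).
Cooperation is sustained iff (22−11)(δ+…+δ^5) ≥ 34−22.
δ+…+δ^5 = 1/8·(1−(1/8)^5)/(1−1/8) = 0.1429, and (34−22)/(22−11) = 1.0909.
0.1429 < 1.0909, so cooperation is not sustainable.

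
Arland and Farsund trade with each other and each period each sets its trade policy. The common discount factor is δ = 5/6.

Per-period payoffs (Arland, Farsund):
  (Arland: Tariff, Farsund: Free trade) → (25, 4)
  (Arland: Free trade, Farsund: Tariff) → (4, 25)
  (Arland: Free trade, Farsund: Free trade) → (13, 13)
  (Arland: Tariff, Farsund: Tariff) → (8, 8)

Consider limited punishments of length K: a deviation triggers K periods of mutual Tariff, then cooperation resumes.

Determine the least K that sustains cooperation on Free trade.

4

IC: δ(1−δ^K)/(1−δ) ≥ (25−13)/(13−8) = 12/5.
With δ = 5/6: need 1 − δ^K ≥ 12/5·(1−5/6)/(5/6), i.e. δ^K ≤ 0.5200.
Since (5/6)^3 = 0.5787 and (5/6)^4 = 0.4823, the smallest such K is 4.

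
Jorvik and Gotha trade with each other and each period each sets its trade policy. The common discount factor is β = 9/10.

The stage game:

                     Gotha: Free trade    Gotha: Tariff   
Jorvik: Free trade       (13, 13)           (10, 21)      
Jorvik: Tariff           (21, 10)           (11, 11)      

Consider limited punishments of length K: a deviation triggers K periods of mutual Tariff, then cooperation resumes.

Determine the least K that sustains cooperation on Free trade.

6

No profitable deviation requires (13−11)(β+…+β^K) ≥ 21−13, i.e. β+…+β^K ≥ 4 ≈ 4.0000.
With β = 9/10, the partial sums are K=1: 0.9000, K=2: 1.7100, K=3: 2.4390, K=4: 3.0951, K=5: 3.6856, K=6: 4.2170.
K = 6 is the first length at which the sum reaches 4.0000.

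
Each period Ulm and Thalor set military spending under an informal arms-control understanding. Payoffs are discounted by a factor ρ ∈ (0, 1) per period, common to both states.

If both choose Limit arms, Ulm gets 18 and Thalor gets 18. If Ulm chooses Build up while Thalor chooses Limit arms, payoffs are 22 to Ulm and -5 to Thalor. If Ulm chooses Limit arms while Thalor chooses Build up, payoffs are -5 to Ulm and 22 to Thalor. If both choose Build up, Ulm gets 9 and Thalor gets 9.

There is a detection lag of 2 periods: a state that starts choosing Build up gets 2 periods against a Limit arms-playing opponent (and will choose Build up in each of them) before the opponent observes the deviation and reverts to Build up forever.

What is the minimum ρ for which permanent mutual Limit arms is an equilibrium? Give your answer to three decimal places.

A deviator earns 22 for 2 periods, then 9 forever; cooperating earns 18 forever. Multiplying the IC by (1−ρ):
18 ≥ 22(1−ρ^2) + 9ρ^2, so 13·ρ^2 ≥ 4 and ρ^2 ≥ 4/13.
ρ ≥ (4/13)^(1/2) ≈ 0.555.

0.555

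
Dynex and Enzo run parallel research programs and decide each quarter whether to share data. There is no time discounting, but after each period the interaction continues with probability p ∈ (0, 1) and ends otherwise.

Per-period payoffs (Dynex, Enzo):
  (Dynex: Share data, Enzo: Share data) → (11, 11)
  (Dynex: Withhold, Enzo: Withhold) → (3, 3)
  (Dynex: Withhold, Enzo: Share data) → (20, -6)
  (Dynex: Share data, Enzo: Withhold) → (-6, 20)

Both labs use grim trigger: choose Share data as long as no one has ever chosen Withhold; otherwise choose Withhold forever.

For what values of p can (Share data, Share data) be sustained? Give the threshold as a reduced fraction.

9/17

With no time discounting, the continuation probability p plays the role of the discount factor.
Grim-trigger IC: 11/(1−p) ≥ 20 + 3p/(1−p) ⇒ p ≥ (20−11)/(20−3) = 9/17.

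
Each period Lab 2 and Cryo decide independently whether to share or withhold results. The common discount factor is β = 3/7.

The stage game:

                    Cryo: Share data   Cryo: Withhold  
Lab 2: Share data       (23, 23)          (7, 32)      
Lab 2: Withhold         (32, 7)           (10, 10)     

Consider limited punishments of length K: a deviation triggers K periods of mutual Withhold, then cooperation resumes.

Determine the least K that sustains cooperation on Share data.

4

No profitable deviation requires (23−10)(β+…+β^K) ≥ 32−23, i.e. β+…+β^K ≥ 9/13 ≈ 0.6923.
With β = 3/7, the partial sums are K=1: 0.4286, K=2: 0.6122, K=3: 0.6910, K=4: 0.7247.
K = 4 is the first length at which the sum reaches 0.6923.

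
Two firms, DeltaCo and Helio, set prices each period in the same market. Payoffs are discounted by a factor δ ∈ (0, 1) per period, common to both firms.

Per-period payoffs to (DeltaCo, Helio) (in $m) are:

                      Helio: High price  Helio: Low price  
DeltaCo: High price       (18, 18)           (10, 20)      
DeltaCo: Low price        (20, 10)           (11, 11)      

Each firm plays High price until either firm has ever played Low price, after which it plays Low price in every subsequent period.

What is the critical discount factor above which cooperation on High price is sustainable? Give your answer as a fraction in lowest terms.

2/9

Cooperation forever yields 18 each period: 18/(1−δ).
Deviating yields 20 once, then 11 forever: 20 + 11δ/(1−δ).
No profitable deviation requires 18/(1−δ) ≥ 20 + 11δ/(1−δ).
Multiplying by (1−δ): 18 ≥ 20(1−δ) + 11δ = 20 − 9δ.
So 9δ ≥ 2, i.e. δ ≥ 2/9.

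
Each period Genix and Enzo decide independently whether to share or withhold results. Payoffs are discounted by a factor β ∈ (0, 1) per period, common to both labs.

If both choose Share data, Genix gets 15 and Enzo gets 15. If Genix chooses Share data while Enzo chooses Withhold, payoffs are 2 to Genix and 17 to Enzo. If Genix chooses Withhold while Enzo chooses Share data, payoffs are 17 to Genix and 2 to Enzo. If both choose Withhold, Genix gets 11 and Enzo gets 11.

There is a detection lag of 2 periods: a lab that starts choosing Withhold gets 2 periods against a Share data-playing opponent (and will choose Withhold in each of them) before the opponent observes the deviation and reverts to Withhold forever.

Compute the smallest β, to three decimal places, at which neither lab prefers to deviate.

0.577

The best deviation is to choose Withhold for all 2 undetected periods, earning 17 each, then 11 forever once detected.
Deviation value: 17(1−β^2)/(1−β) + 11β^2/(1−β); cooperation value: 15/(1−β).
IC: 15 ≥ 17(1−β^2) + 11β^2 = 17 − 6β^2.
So β^2 ≥ 2/6 = 1/3, giving β ≥ (1/3)^(1/2) ≈ 0.577.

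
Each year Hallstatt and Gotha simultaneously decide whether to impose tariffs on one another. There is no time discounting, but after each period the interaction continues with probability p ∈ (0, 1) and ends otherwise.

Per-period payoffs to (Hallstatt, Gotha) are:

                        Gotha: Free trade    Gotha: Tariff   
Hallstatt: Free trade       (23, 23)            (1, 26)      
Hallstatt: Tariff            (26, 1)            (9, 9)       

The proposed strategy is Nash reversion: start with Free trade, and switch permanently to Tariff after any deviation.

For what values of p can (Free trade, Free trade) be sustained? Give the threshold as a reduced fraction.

With no time discounting, the continuation probability p plays the role of the discount factor.
Grim-trigger IC: 23/(1−p) ≥ 26 + 9p/(1−p) ⇒ p ≥ (26−23)/(26−9) = 3/17.

3/17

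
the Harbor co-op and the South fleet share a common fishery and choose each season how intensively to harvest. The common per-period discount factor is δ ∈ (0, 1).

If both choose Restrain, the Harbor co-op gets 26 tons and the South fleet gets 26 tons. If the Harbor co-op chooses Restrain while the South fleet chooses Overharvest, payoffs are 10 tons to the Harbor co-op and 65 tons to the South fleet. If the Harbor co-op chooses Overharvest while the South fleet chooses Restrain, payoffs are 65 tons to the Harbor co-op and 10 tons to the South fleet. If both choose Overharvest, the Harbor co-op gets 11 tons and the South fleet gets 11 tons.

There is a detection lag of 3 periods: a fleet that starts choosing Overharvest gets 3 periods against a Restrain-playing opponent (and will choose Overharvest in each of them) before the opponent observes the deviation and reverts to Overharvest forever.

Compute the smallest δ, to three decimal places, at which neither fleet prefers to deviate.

Deviating for the 3 undetected periods gains 65−26 = 39 per period over cooperation, then loses 26−11 = 15 per period forever once punishment starts.
Gain: 39(1 + δ + … + δ^2); loss: 15·δ^3/(1−δ).
No profitable deviation ⇔ 39(1−δ^3) ≤ 15·δ^3, i.e. δ^3 ≥ 39/(39+15) = 13/18.
Hence δ ≥ (13/18)^(1/3) ≈ 0.897.

0.897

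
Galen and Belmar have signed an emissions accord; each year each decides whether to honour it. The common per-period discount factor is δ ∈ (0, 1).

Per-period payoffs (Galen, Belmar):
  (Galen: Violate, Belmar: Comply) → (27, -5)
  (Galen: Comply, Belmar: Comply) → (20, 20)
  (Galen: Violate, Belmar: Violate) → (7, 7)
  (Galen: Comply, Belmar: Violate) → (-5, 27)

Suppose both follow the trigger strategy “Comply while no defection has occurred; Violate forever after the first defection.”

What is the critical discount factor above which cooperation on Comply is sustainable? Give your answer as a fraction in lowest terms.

7/20

Cooperation forever yields 20 each period: 20/(1−δ).
Deviating yields 27 once, then 7 forever: 27 + 7δ/(1−δ).
No profitable deviation requires 20/(1−δ) ≥ 27 + 7δ/(1−δ).
Multiplying by (1−δ): 20 ≥ 27(1−δ) + 7δ = 27 − 20δ.
So 20δ ≥ 7, i.e. δ ≥ 7/20.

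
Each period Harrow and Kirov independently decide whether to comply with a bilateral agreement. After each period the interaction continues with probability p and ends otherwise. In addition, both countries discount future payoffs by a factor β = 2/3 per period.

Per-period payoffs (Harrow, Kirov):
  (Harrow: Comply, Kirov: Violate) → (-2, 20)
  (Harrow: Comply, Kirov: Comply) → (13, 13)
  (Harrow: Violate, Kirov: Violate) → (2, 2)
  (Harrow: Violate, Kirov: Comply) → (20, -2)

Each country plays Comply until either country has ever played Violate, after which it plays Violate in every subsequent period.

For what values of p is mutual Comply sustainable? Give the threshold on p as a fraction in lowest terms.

With continuation probability p and discount β, the effective per-period discount factor is βp.
Grim-trigger IC: βp ≥ (20−13)/(20−2) = 7/18.
So p ≥ (7/18)/(2/3) = 7/12.

7/12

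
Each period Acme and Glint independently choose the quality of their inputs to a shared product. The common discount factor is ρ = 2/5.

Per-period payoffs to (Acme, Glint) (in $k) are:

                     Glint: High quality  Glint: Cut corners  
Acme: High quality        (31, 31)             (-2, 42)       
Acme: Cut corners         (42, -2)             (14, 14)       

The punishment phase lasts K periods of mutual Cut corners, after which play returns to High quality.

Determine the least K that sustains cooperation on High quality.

Need Σ_{k=1}^{K} ρ^k ≥ (42−31)/(31−14) = 0.6471 at ρ = 2/5.
At K = 3 the sum is 0.6240 < 0.6471; at K = 4 it is 0.6496 ≥ 0.6471.
So the minimum punishment length is K = 4.

4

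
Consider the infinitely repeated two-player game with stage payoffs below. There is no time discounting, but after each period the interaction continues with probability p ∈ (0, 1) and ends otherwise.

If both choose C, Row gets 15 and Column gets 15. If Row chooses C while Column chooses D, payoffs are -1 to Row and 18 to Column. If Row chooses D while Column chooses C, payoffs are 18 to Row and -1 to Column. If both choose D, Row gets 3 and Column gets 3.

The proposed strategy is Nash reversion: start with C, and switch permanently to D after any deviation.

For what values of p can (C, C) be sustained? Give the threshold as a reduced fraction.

Expected cooperation value is 15 + p·15 + p²·15 + … = 15/(1−p); deviation gives 18 + p·3/(1−p).
15 ≥ 18(1−p) + 3p ⇒ 15p ≥ 3 ⇒ p ≥ 3/15 = 1/5.

1/5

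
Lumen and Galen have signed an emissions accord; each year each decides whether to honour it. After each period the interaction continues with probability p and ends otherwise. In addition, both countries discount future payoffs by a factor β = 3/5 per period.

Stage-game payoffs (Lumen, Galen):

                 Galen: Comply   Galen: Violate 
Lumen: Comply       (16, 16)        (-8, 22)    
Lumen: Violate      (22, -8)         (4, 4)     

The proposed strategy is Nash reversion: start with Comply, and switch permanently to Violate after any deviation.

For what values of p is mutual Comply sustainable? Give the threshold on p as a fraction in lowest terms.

Expected continuation weight on next period's payoff is β·p = 3/5·p, which plays the role of the discount factor.
Cooperation requires 3/5·p ≥ (22−16)/(22−4) = 1/3, hence p ≥ 5/9.

5/9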